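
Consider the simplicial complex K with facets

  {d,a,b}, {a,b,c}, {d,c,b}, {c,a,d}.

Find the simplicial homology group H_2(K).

K has 4 vertices, 6 edges, 4 triangles.
rank ∂_2 = 3, rank ∂_3 = 0 ⇒ b_2 = 4 − 3 − 0 = 1. So H_2 ≅ Z.

H_2 ≅ Z.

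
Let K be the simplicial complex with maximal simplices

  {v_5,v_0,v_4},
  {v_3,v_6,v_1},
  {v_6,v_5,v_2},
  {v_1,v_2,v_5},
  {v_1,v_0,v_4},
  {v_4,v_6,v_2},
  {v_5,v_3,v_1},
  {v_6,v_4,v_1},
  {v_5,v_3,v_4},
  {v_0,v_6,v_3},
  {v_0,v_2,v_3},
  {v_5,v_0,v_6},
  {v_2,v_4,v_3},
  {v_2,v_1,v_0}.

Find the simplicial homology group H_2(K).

H_2 ≅ Z.

Order the vertices as v_0 < v_1 < v_2 < v_3 < v_4 < v_5 < v_6. Listing each simplex with vertices in this order, K has dimension 2 with simplices:

  0-simplices (7): [v_0], [v_1], [v_2], [v_3], [v_4], [v_5], [v_6]
  1-simplices (21): (21 of them)
  2-simplices (14): (14 of them)

Hence C_0 ≅ Z^7, C_1 ≅ Z^21, C_2 ≅ Z^14.

∂_1: C_1 → C_0 maps an edge to its endpoints' difference, ∂[p,q] = q − p.
The resulting 7×21 matrix has rank 6, and its Smith normal form has invariant factors (1,1,1,1,1,1).

Boundary ∂_2: C_2 → C_1 maps a triangle to the signed sum of its edges. For instance
  ∂[v_1,v_2,v_5] = [v_2,v_5] − [v_1,v_5] + [v_1,v_2],
  ∂[v_3,v_4,v_5] = [v_4,v_5] − [v_3,v_5] + [v_3,v_4].
The resulting 21×14 matrix has rank 13, and its Smith normal form has invariant factors (1,1,1,1,1,1,1,1,1,1,1,1,1).

Computing H_k = (kernel of ∂_k) / (image of ∂_{k+1}):

  H_2: rank ker ∂_2 − rank ∂_3 = (14 − 13) − 0 = 1, and there is no ∂_3, so H_2 ≅ Z.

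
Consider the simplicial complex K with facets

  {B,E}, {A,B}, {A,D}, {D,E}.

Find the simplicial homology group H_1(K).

We work with the vertex ordering A < B < D < E. The simplices of K, each written with vertices in increasing order, are:

  0-simplices (4): A, B, D, E
  1-simplices (4): AB, AD, BE, DE

giving chain groups C_0 ≅ Z^4, C_1 ≅ Z^4.

Boundary ∂_1: C_1 → C_0 sends each edge [p,q] (with p < q) to q − p. For instance
  ∂AB = B − A.
As a 4×4 matrix over Z this has rank 3, with invariant factors (1,1,1).

Now H_k = ker ∂_k / im ∂_{k+1}, so:

  H_1: rank ker ∂_1 − rank ∂_2 = (4 − 3) − 0 = 1, and there is no ∂_2, so H_1 = Z.

H_1 ≅ Z.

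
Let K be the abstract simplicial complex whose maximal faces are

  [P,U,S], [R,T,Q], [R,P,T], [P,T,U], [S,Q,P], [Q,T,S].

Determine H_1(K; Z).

K has 6 vertices, 12 edges, 6 triangles.
rank ∂_1 = 5, rank ∂_2 = 6 ⇒ b_1 = 12 − 5 − 6 = 1; all invariant factors of ∂_2 are 1 so no torsion. So H_1 = Z.

H_1 ≅ Z.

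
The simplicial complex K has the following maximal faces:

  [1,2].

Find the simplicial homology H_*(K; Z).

H_0 = Z,  H_1 = 0.

We work with the vertex ordering 1 < 2. The simplices of K, each written with vertices in increasing order, are:

  0-simplices (2): [1], [2]
  1-simplices (1): [1,2]

giving chain groups C_0 ≅ Z^2, C_1 ≅ Z^1.

∂_1: C_1 → C_0 maps an edge to its endpoints' difference, ∂[p,q] = q − p.
The resulting 2×1 matrix has rank 1, and its Smith normal form has invariant factors (1).

Reading off H_k = ker ∂_k / im ∂_{k+1}:

  H_0: rank C_0 − rank ∂_1 = 2 − 1 = 1, and the invariant factors of ∂_1 are all 1, so H_0 ≅ Z.
  H_1: rank ker ∂_1 − rank ∂_2 = (1 − 1) − 0 = 0, and there is no ∂_2, so H_1 ≅ 0.

As a check, the Euler characteristic is 2 − 1 = 1, which agrees with 1 − 0 = 1.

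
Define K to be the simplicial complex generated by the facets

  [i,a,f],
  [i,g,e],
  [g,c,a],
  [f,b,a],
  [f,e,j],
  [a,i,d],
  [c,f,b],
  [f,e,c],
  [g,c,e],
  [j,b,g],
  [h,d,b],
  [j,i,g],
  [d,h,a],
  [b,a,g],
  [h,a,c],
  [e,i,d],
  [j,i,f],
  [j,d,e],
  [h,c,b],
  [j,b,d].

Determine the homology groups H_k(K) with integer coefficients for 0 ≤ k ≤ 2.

We work with the vertex ordering a < b < c < d < e < f < g < h < i < j. The simplices of K, each written with vertices in increasing order, are:

  0-simplices (10): a, b, c, d, e, f, g, h, i, j
  1-simplices (30): ab, ac, ad, af, ag, ah, ai, bc, bd, bf, bg, bh, bj, ce, cf, cg, ch, de, dh, di, dj, ef, eg, ei, ej, fi, fj, gi, gj, ij
  2-simplices (20): abf, abg, acg, ach, adh, adi, afi, bcf, bch, bdh, bdj, bgj, cef, ceg, dei, dej, efj, egi, fij, gij

Hence C_0 ≅ Z^10, C_1 ≅ Z^30, C_2 ≅ Z^20.

The boundary map ∂_1: C_1 → C_0 maps an edge to its endpoints' difference, ∂[p,q] = q − p. For instance
  ∂gi = i − g.
The 10×30 boundary matrix has rank 9 and Smith normal form diag(1,1,1,1,1,1,1,1,1).

Boundary ∂_2: C_2 → C_1 sends each 2-simplex [p,q,r] to [q,r] − [p,r] + [p,q]. For instance
  ∂efj = fj − ej + ef,
  ∂adi = di − ai + ad.
The 30×20 boundary matrix has rank 20 and Smith normal form diag(1,1,1,1,1,1,1,1,1,1,1,1,1,1,1,1,1,1,1,2).

Now H_k = ker ∂_k / im ∂_{k+1}, so:

  H_0: rank C_0 − rank ∂_1 = 10 − 9 = 1, and the invariant factors of ∂_1 are all 1, so H_0 = Z.
  H_1: rank ker ∂_1 − rank ∂_2 = (30 − 9) − 20 = 1, and ∂_2 has invariant factor 2 > 1, so H_1 = Z × Z/2.
  H_2: rank ker ∂_2 − rank ∂_3 = (20 − 20) − 0 = 0, and there is no ∂_3, so H_2 = 0.

As a check, the Euler characteristic is 10 − 30 + 20 = 0, which agrees with 1 − 1 + 0 = 0.
(K is a triangulation of the Klein bottle.)

H_0 ≅ Z,  H_1 ≅ Z × Z/2,  H_2 = 0.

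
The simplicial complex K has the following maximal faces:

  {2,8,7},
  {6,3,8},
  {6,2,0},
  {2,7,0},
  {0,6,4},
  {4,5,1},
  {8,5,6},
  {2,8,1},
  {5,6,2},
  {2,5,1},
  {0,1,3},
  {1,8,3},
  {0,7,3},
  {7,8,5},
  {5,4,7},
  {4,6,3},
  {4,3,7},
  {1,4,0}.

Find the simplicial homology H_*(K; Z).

Order the vertices as 0 < 1 < 2 < 3 < 4 < 5 < 6 < 7 < 8. Listing each simplex with vertices in this order, K has dimension 2 with simplices:

  0-simplices (9): [0], [1], [2], [3], [4], [5], [6], [7], [8]
  1-simplices (27): (27 of them)
  2-simplices (18): [0,1,3], [0,1,4], [0,2,6], [0,2,7], [0,3,7], [0,4,6], [1,2,5], [1,2,8], [1,3,8], [1,4,5], [2,5,6], [2,7,8], [3,4,6], [3,4,7], [3,6,8], [4,5,7], [5,6,8], [5,7,8]

giving chain groups C_0 ≅ Z^9, C_1 ≅ Z^27, C_2 ≅ Z^18.

The boundary map ∂_1: C_1 → C_0 sends each edge [p,q] (with p < q) to q − p. For instance
  ∂[4,5] = [5] − [4].
The 9×27 boundary matrix has rank 8 and Smith normal form diag(1,1,1,1,1,1,1,1).

Boundary ∂_2: C_2 → C_1 maps a triangle to the signed sum of its edges. For instance
  ∂[0,4,6] = [4,6] − [0,6] + [0,4],
  ∂[1,2,8] = [2,8] − [1,8] + [1,2].
This gives a 27×18 integer matrix of rank 18; reducing to Smith normal form yields diagonal entries (1,1,1,1,1,1,1,1,1,1,1,1,1,1,1,1,1,2).

From H_k ≅ ker(∂_k) / im(∂_{k+1}) we obtain:

  H_0: rank C_0 − rank ∂_1 = 9 − 8 = 1, and the invariant factors of ∂_1 are all 1, so H_0 = Z.
  H_1: rank ker ∂_1 − rank ∂_2 = (27 − 8) − 18 = 1, and ∂_2 has invariant factor 2 > 1, so H_1 = Z ⊕ Z/2.
  H_2: rank ker ∂_2 − rank ∂_3 = (18 − 18) − 0 = 0, and there is no ∂_3, so H_2 = 0.

H_0 = Z,  H_1 = Z ⊕ Z/2,  H_2 = 0.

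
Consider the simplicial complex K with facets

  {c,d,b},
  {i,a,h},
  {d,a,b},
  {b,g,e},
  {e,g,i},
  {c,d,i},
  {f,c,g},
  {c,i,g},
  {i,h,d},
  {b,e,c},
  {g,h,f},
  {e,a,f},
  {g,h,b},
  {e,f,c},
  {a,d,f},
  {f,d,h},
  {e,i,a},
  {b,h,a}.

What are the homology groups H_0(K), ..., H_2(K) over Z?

We work with the vertex ordering a < b < c < d < e < f < g < h < i. The simplices of K, each written with vertices in increasing order, are:

  0-simplices (9): a, b, c, d, e, f, g, h, i
  1-simplices (27): ab, ad, ae, af, ah, ai, bc, bd, be, bg, bh, cd, ce, cf, cg, ci, df, dh, di, ef, eg, ei, fg, fh, gh, gi, hi
  2-simplices (18): abd, abh, adf, aef, aei, ahi, bcd, bce, beg, bgh, cdi, cef, cfg, cgi, dfh, dhi, egi, fgh

so the chain groups are C_0 ≅ Z^9, C_1 ≅ Z^27, C_2 ≅ Z^18.

The boundary map ∂_1: C_1 → C_0 is given by ∂[p,q] = [q] − [p]. For instance
  ∂eg = g − e.
This gives a 9×27 integer matrix of rank 8; reducing to Smith normal form yields diagonal entries (1,1,1,1,1,1,1,1).

The boundary map ∂_2: C_2 → C_1 acts by ∂[p,q,r] = [q,r] − [p,r] + [p,q]. For instance
  ∂egi = gi − ei + eg,
  ∂cfg = fg − cg + cf.
As a 27×18 matrix over Z this has rank 18, with invariant factors (1,1,1,1,1,1,1,1,1,1,1,1,1,1,1,1,1,2).

Computing H_k = (kernel of ∂_k) / (image of ∂_{k+1}):

  H_0: rank C_0 − rank ∂_1 = 9 − 8 = 1, and the invariant factors of ∂_1 are all 1, so H_0 ≅ Z.
  H_1: rank ker ∂_1 − rank ∂_2 = (27 − 8) − 18 = 1, and ∂_2 has invariant factor 2 > 1, so H_1 ≅ Z ⊕ Z/2.
  H_2: rank ker ∂_2 − rank ∂_3 = (18 − 18) − 0 = 0, and there is no ∂_3, so H_2 ≅ 0.

H_0 = Z,  H_1 = Z ⊕ Z/2,  H_2 = 0.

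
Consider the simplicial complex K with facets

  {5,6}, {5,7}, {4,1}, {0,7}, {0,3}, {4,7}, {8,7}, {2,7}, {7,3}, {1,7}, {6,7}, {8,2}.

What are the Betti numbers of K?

b_0 = 1, b_1 = 4.

We work with the vertex ordering 0 < 1 < 2 < 3 < 4 < 5 < 6 < 7 < 8. The simplices of K, each written with vertices in increasing order, are:

  0-simplices (9): [0], [1], [2], [3], [4], [5], [6], [7], [8]
  1-simplices (12): [0,3], [0,7], [1,4], [1,7], [2,7], [2,8], [3,7], [4,7], [5,6], [5,7], [6,7], [7,8]

giving chain groups C_0 ≅ Z^9, C_1 ≅ Z^12.

Boundary ∂_1: C_1 → C_0 sends each edge [p,q] (with p < q) to q − p.
The resulting 9×12 matrix has rank 8, and its Smith normal form has invariant factors (1,1,1,1,1,1,1,1).

Now H_k = ker ∂_k / im ∂_{k+1}, so:

  H_0: rank C_0 − rank ∂_1 = 9 − 8 = 1, and the invariant factors of ∂_1 are all 1, so H_0 = Z.
  H_1: rank ker ∂_1 − rank ∂_2 = (12 − 8) − 0 = 4, and there is no ∂_2, so H_1 = Z^4.

As a check, the Euler characteristic is 9 − 12 = -3, which agrees with 1 − 4 = -3.

Hence the Betti numbers are b_0 = 1, b_1 = 4.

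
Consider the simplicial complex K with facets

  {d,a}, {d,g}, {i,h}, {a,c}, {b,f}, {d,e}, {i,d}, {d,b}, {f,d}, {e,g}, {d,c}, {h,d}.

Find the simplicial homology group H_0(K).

Fix the vertex order a < b < c < d < e < f < g < h < i and write every simplex with vertices in increasing order. Then dim K = 1 and the simplices of K are:

  0-simplices (9): a, b, c, d, e, f, g, h, i
  1-simplices (12): ac, ad, bd, bf, cd, de, df, dg, dh, di, eg, hi

so the chain groups are C_0 ≅ Z^9, C_1 ≅ Z^12.

Boundary ∂_1: C_1 → C_0 is given by ∂[p,q] = [q] − [p].
This gives a 9×12 integer matrix of rank 8; reducing to Smith normal form yields diagonal entries (1,1,1,1,1,1,1,1).

From H_k ≅ ker(∂_k) / im(∂_{k+1}) we obtain:

  H_0: rank C_0 − rank ∂_1 = 9 − 8 = 1, and the invariant factors of ∂_1 are all 1, so H_0 = Z.

H_0 ≅ Z.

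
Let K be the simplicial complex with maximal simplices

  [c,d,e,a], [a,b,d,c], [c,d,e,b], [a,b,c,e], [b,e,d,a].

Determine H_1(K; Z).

H_1 ≅ 0.

Order the vertices as a < b < c < d < e. Listing each simplex with vertices in this order, K has dimension 3 with simplices:

  0-simplices (5): a, b, c, d, e
  1-simplices (10): ab, ac, ad, ae, bc, bd, be, cd, ce, de
  2-simplices (10): abc, abd, abe, acd, ace, ade, bcd, bce, bde, cde
  3-simplices (5): abcd, abce, abde, acde, bcde

so the chain groups are C_0 ≅ Z^5, C_1 ≅ Z^10, C_2 ≅ Z^10, C_3 ≅ Z^5.

∂_1: C_1 → C_0 sends each edge [p,q] (with p < q) to q − p. For instance
  ∂de = e − d.
As a 5×10 matrix over Z this has rank 4, with invariant factors (1,1,1,1).

∂_2: C_2 → C_1 sends each 2-simplex [p,q,r] to [q,r] − [p,r] + [p,q]. For instance
  ∂abd = bd − ad + ab,
  ∂abe = be − ae + ab.
The resulting 10×10 matrix has rank 6, and its Smith normal form has invariant factors (1,1,1,1,1,1).

The boundary map ∂_3: C_3 → C_2 sends each 3-simplex σ to the alternating sum Σ_i (−1)^i (σ with its i-th vertex removed). For instance
  ∂acde = cde − ade + ace − acd,
  ∂abce = bce − ace + abe − abc.
This gives a 10×5 integer matrix of rank 4; reducing to Smith normal form yields diagonal entries (1,1,1,1).

Reading off H_k = ker ∂_k / im ∂_{k+1}:

  H_1: rank ker ∂_1 − rank ∂_2 = (10 − 4) − 6 = 0, and the invariant factors of ∂_2 are all 1, so H_1 ≅ 0.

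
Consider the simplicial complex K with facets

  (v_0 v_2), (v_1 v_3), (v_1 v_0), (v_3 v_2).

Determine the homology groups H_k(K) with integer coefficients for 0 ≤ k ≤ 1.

Fix the vertex order v_0 < v_1 < v_2 < v_3 and write every simplex with vertices in increasing order. Then dim K = 1 and the simplices of K are:

  0-simplices (4): [v_0], [v_1], [v_2], [v_3]
  1-simplices (4): [v_0,v_1], [v_0,v_2], [v_1,v_3], [v_2,v_3]

so the chain groups are C_0 ≅ Z^4, C_1 ≅ Z^4.

The boundary map ∂_1: C_1 → C_0 is given by ∂[p,q] = [q] − [p]. For instance
  ∂[v_0,v_1] = [v_1] − [v_0].
The resulting 4×4 matrix has rank 3, and its Smith normal form has invariant factors (1,1,1).

Now H_k = ker ∂_k / im ∂_{k+1}, so:

  H_0: rank C_0 − rank ∂_1 = 4 − 3 = 1, and the invariant factors of ∂_1 are all 1, so H_0 = Z.
  H_1: rank ker ∂_1 − rank ∂_2 = (4 − 3) − 0 = 1, and there is no ∂_2, so H_1 = Z.

(K is a triangulation of the circle S^1.)

H_0 = Z,  H_1 = Z.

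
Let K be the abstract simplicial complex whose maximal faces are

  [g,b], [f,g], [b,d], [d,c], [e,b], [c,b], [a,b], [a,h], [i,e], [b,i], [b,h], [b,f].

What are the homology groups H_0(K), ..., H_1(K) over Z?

H_0 = Z,  H_1 = Z^4.

Take the total order a < b < c < d < e < f < g < h < i on the vertex set. Then K (dimension 1) consists of the simplices:

  0-simplices (9): a, b, c, d, e, f, g, h, i
  1-simplices (12): ab, ah, bc, bd, be, bf, bg, bh, bi, cd, ei, fg

Hence C_0 ≅ Z^9, C_1 ≅ Z^12.

The boundary map ∂_1: C_1 → C_0 maps an edge to its endpoints' difference, ∂[p,q] = q − p. For instance
  ∂bi = i − b.
The 9×12 boundary matrix has rank 8 and Smith normal form diag(1,1,1,1,1,1,1,1).

Reading off H_k = ker ∂_k / im ∂_{k+1}:

  H_0: rank C_0 − rank ∂_1 = 9 − 8 = 1, and the invariant factors of ∂_1 are all 1, so H_0 ≅ Z.
  H_1: rank ker ∂_1 − rank ∂_2 = (12 − 8) − 0 = 4, and there is no ∂_2, so H_1 ≅ Z^4.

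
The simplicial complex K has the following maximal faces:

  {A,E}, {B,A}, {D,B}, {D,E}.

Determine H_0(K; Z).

K has 4 vertices, 4 edges.
rank ∂_0 = 0, rank ∂_1 = 3 ⇒ b_0 = 4 − 0 − 3 = 1; all invariant factors of ∂_1 are 1 so no torsion. So H_0 = Z.

H_0 = Z.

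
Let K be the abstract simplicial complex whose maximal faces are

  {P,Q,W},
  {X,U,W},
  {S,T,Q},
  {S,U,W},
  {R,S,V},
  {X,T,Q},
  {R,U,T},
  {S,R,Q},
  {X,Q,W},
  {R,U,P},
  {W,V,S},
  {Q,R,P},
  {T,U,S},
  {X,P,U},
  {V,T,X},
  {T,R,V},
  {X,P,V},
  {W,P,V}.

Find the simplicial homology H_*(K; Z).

H_0 = Z,  H_1 = Z ⊕ Z/2,  H_2 = 0.

K has 9 vertices, 27 edges, 18 triangles.
rank ∂_0 = 0, rank ∂_1 = 8 ⇒ b_0 = 9 − 0 − 8 = 1; all invariant factors of ∂_1 are 1 so no torsion. So H_0 ≅ Z.
rank ∂_1 = 8, rank ∂_2 = 18 ⇒ b_1 = 27 − 8 − 18 = 1; ∂_2 has invariant factor(s) [2] giving torsion. So H_1 ≅ Z ⊕ Z/2.
rank ∂_2 = 18, rank ∂_3 = 0 ⇒ b_2 = 18 − 18 − 0 = 0. So H_2 ≅ 0.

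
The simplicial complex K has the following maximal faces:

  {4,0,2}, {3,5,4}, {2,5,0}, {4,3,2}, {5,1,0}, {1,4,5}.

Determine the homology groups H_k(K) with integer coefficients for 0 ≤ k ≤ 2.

Fix the vertex order 0 < 1 < 2 < 3 < 4 < 5 and write every simplex with vertices in increasing order. Then dim K = 2 and the simplices of K are:

  0-simplices (6): [0], [1], [2], [3], [4], [5]
  1-simplices (12): [0,1], [0,2], [0,4], [0,5], [1,4], [1,5], [2,3], [2,4], [2,5], [3,4], [3,5], [4,5]
  2-simplices (6): [0,1,5], [0,2,4], [0,2,5], [1,4,5], [2,3,4], [3,4,5]

Hence C_0 ≅ Z^6, C_1 ≅ Z^12, C_2 ≅ Z^6.

∂_1: C_1 → C_0 sends each edge [p,q] (with p < q) to q − p. For instance
  ∂[4,5] = [5] − [4].
The 6×12 boundary matrix has rank 5 and Smith normal form diag(1,1,1,1,1).

Boundary ∂_2: C_2 → C_1 acts by ∂[p,q,r] = [q,r] − [p,r] + [p,q]. For instance
  ∂[2,3,4] = [3,4] − [2,4] + [2,3],
  ∂[0,1,5] = [1,5] − [0,5] + [0,1].
This gives a 12×6 integer matrix of rank 6; reducing to Smith normal form yields diagonal entries (1,1,1,1,1,1).

Now H_k = ker ∂_k / im ∂_{k+1}, so:

  H_0: rank C_0 − rank ∂_1 = 6 − 5 = 1, and the invariant factors of ∂_1 are all 1, so H_0 ≅ Z.
  H_1: rank ker ∂_1 − rank ∂_2 = (12 − 5) − 6 = 1, and the invariant factors of ∂_2 are all 1, so H_1 ≅ Z.
  H_2: rank ker ∂_2 − rank ∂_3 = (6 − 6) − 0 = 0, and there is no ∂_3, so H_2 ≅ 0.

(K is a triangulation of the cylinder S^1 x I.)

H_0 = Z,  H_1 = Z,  H_2 = 0.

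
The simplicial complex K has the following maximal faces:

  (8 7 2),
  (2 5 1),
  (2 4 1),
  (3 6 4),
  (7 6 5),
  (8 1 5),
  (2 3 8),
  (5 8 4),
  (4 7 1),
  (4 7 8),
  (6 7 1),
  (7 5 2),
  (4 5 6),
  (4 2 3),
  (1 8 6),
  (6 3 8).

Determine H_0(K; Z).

H_0 ≅ Z.

We work with the vertex ordering 1 < 2 < 3 < 4 < 5 < 6 < 7 < 8. The simplices of K, each written with vertices in increasing order, are:

  0-simplices (8): [1], [2], [3], [4], [5], [6], [7], [8]
  1-simplices (24): (24 of them)
  2-simplices (16): [1,2,4], [1,2,5], [1,4,7], [1,5,8], [1,6,7], [1,6,8], [2,3,4], [2,3,8], [2,5,7], [2,7,8], [3,4,6], [3,6,8], [4,5,6], [4,5,8], [4,7,8], [5,6,7]

giving chain groups C_0 ≅ Z^8, C_1 ≅ Z^24, C_2 ≅ Z^16.

The boundary map ∂_1: C_1 → C_0 sends each edge [p,q] (with p < q) to q − p.
As a 8×24 matrix over Z this has rank 7, with invariant factors (1,1,1,1,1,1,1).

Boundary ∂_2: C_2 → C_1 sends each 2-simplex [p,q,r] to [q,r] − [p,r] + [p,q]. For instance
  ∂[1,4,7] = [4,7] − [1,7] + [1,4],
  ∂[1,6,7] = [6,7] − [1,7] + [1,6].
As a 24×16 matrix over Z this has rank 15, with invariant factors (1,1,1,1,1,1,1,1,1,1,1,1,1,1,1).

Now H_k = ker ∂_k / im ∂_{k+1}, so:

  H_0: rank C_0 − rank ∂_1 = 8 − 7 = 1, and the invariant factors of ∂_1 are all 1, so H_0 ≅ Z.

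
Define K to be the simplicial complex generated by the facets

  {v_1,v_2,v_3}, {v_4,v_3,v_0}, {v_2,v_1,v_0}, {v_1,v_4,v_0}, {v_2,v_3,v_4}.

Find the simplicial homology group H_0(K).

K has 5 vertices, 10 edges, 5 triangles.
rank ∂_0 = 0, rank ∂_1 = 4 ⇒ b_0 = 5 − 0 − 4 = 1; all invariant factors of ∂_1 are 1 so no torsion. So H_0 ≅ Z.

H_0 ≅ Z.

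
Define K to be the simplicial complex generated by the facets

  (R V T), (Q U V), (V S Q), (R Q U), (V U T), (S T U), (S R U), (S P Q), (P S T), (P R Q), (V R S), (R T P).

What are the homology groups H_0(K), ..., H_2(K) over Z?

H_0 ≅ Z,  H_1 ≅ Z_2,  H_2 = 0.

Fix the vertex order P < Q < R < S < T < U < V and write every simplex with vertices in increasing order. Then dim K = 2 and the simplices of K are:

  0-simplices (7): P, Q, R, S, T, U, V
  1-simplices (18): PQ, PR, PS, PT, QR, QS, QU, QV, RS, RT, RU, RV, ST, SU, SV, TU, TV, UV
  2-simplices (12): PQR, PQS, PRT, PST, QRU, QSV, QUV, RSU, RSV, RTV, STU, TUV

Hence C_0 ≅ Z^7, C_1 ≅ Z^18, C_2 ≅ Z^12.

Boundary ∂_1: C_1 → C_0 is given by ∂[p,q] = [q] − [p]. For instance
  ∂SU = U − S.
This gives a 7×18 integer matrix of rank 6; reducing to Smith normal form yields diagonal entries (1,1,1,1,1,1).

Boundary ∂_2: C_2 → C_1 sends each 2-simplex [p,q,r] to [q,r] − [p,r] + [p,q]. For instance
  ∂QSV = SV − QV + QS,
  ∂PRT = RT − PT + PR.
As a 18×12 matrix over Z this has rank 12, with invariant factors (1,1,1,1,1,1,1,1,1,1,1,2).

Reading off H_k = ker ∂_k / im ∂_{k+1}:

  H_0: rank C_0 − rank ∂_1 = 7 − 6 = 1, and the invariant factors of ∂_1 are all 1, so H_0 = Z.
  H_1: rank ker ∂_1 − rank ∂_2 = (18 − 6) − 12 = 0, and ∂_2 has invariant factor 2 > 1, so H_1 = Z_2.
  H_2: rank ker ∂_2 − rank ∂_3 = (12 − 12) − 0 = 0, and there is no ∂_3, so H_2 = 0.

As a check, the Euler characteristic is 7 − 18 + 12 = 1, which agrees with 1 − 0 + 0 = 1.
(K is a triangulation of the real projective plane RP^2.)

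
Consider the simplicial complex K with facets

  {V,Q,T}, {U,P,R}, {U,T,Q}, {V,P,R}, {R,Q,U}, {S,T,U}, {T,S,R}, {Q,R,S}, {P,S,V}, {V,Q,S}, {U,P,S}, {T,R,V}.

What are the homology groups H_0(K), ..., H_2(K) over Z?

H_0 ≅ Z,  H_1 ≅ Z/2,  H_2 = 0.

K has 7 vertices, 18 edges, 12 triangles.
rank ∂_0 = 0, rank ∂_1 = 6 ⇒ b_0 = 7 − 0 − 6 = 1; all invariant factors of ∂_1 are 1 so no torsion. So H_0 ≅ Z.
rank ∂_1 = 6, rank ∂_2 = 12 ⇒ b_1 = 18 − 6 − 12 = 0; ∂_2 has invariant factor(s) [2] giving torsion. So H_1 ≅ Z/2.
rank ∂_2 = 12, rank ∂_3 = 0 ⇒ b_2 = 12 − 12 − 0 = 0. So H_2 ≅ 0.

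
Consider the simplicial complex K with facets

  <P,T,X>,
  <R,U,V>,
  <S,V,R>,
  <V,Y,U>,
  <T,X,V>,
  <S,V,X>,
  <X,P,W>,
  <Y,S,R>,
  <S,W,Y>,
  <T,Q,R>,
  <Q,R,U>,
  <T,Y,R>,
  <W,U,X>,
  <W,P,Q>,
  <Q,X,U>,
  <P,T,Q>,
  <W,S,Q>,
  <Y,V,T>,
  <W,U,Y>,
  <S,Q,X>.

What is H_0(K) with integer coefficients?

Order the vertices as P < Q < R < S < T < U < V < W < X < Y. Listing each simplex with vertices in this order, K has dimension 2 with simplices:

  0-simplices (10): P, Q, R, S, T, U, V, W, X, Y
  1-simplices (30): PQ, PT, PW, PX, QR, QS, QT, QU, QW, QX, RS, RT, RU, RV, RY, SV, SW, SX, SY, TV, TX, TY, UV, UW, UX, UY, VX, VY, WX, WY
  2-simplices (20): PQT, PQW, PTX, PWX, QRT, QRU, QSW, QSX, QUX, RSV, RSY, RTY, RUV, SVX, SWY, TVX, TVY, UVY, UWX, UWY

Hence C_0 ≅ Z^10, C_1 ≅ Z^30, C_2 ≅ Z^20.

Boundary ∂_1: C_1 → C_0 maps an edge to its endpoints' difference, ∂[p,q] = q − p. For instance
  ∂TV = V − T.
As a 10×30 matrix over Z this has rank 9, with invariant factors (1,1,1,1,1,1,1,1,1).

∂_2: C_2 → C_1 sends each 2-simplex [p,q,r] to [q,r] − [p,r] + [p,q]. For instance
  ∂PTX = TX − PX + PT,
  ∂TVX = VX − TX + TV.
This gives a 30×20 integer matrix of rank 20; reducing to Smith normal form yields diagonal entries (1,1,1,1,1,1,1,1,1,1,1,1,1,1,1,1,1,1,1,2).

Computing H_k = (kernel of ∂_k) / (image of ∂_{k+1}):

  H_0: rank C_0 − rank ∂_1 = 10 − 9 = 1, and the invariant factors of ∂_1 are all 1, so H_0 = Z.

H_0 ≅ Z.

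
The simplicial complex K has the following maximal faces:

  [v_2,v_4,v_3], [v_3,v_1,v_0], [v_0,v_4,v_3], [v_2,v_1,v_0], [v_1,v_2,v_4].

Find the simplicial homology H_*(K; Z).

We work with the vertex ordering v_0 < v_1 < v_2 < v_3 < v_4. The simplices of K, each written with vertices in increasing order, are:

  0-simplices (5): [v_0], [v_1], [v_2], [v_3], [v_4]
  1-simplices (10): [v_0,v_1], [v_0,v_2], [v_0,v_3], [v_0,v_4], [v_1,v_2], [v_1,v_3], [v_1,v_4], [v_2,v_3], [v_2,v_4], [v_3,v_4]
  2-simplices (5): [v_0,v_1,v_2], [v_0,v_1,v_3], [v_0,v_3,v_4], [v_1,v_2,v_4], [v_2,v_3,v_4]

Hence C_0 ≅ Z^5, C_1 ≅ Z^10, C_2 ≅ Z^5.

The boundary map ∂_1: C_1 → C_0 maps an edge to its endpoints' difference, ∂[p,q] = q − p.
The resulting 5×10 matrix has rank 4, and its Smith normal form has invariant factors (1,1,1,1).

∂_2: C_2 → C_1 maps a triangle to the signed sum of its edges. For instance
  ∂[v_0,v_1,v_3] = [v_1,v_3] − [v_0,v_3] + [v_0,v_1],
  ∂[v_1,v_2,v_4] = [v_2,v_4] − [v_1,v_4] + [v_1,v_2].
The 10×5 boundary matrix has rank 5 and Smith normal form diag(1,1,1,1,1).

From H_k ≅ ker(∂_k) / im(∂_{k+1}) we obtain:

  H_0: rank C_0 − rank ∂_1 = 5 − 4 = 1, and the invariant factors of ∂_1 are all 1, so H_0 ≅ Z.
  H_1: rank ker ∂_1 − rank ∂_2 = (10 − 4) − 5 = 1, and the invariant factors of ∂_2 are all 1, so H_1 ≅ Z.
  H_2: rank ker ∂_2 − rank ∂_3 = (5 − 5) − 0 = 0, and there is no ∂_3, so H_2 ≅ 0.

H_0 = Z,  H_1 = Z,  H_2 = 0.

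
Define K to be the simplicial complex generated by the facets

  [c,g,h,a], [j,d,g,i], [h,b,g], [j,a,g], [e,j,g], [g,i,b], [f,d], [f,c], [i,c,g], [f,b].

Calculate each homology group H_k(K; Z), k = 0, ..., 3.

Take the total order a < b < c < d < e < f < g < h < i < j on the vertex set. Then K (dimension 3) consists of the simplices:

  0-simplices (10): a, b, c, d, e, f, g, h, i, j
  1-simplices (22): ac, ag, ah, aj, bf, bg, bh, bi, cf, cg, ch, ci, df, dg, di, dj, eg, ej, gh, gi, gj, ij
  2-simplices (13): acg, ach, agh, agj, bgh, bgi, cgh, cgi, dgi, dgj, dij, egj, gij
  3-simplices (2): acgh, dgij

so the chain groups are C_0 ≅ Z^10, C_1 ≅ Z^22, C_2 ≅ Z^13, C_3 ≅ Z^2.

Boundary ∂_1: C_1 → C_0 maps an edge to its endpoints' difference, ∂[p,q] = q − p. For instance
  ∂ci = i − c.
As a 10×22 matrix over Z this has rank 9, with invariant factors (1,1,1,1,1,1,1,1,1).

Boundary ∂_2: C_2 → C_1 maps a triangle to the signed sum of its edges. For instance
  ∂cgh = gh − ch + cg,
  ∂agh = gh − ah + ag.
The resulting 22×13 matrix has rank 11, and its Smith normal form has invariant factors (1,1,1,1,1,1,1,1,1,1,1).

Boundary ∂_3: C_3 → C_2 sends each 3-simplex σ to the alternating sum Σ_i (−1)^i (σ with its i-th vertex removed). For instance
  ∂acgh = cgh − agh + ach − acg,
  ∂dgij = gij − dij + dgj − dgi.
This gives a 13×2 integer matrix of rank 2; reducing to Smith normal form yields diagonal entries (1,1).

Reading off H_k = ker ∂_k / im ∂_{k+1}:

  H_0: rank C_0 − rank ∂_1 = 10 − 9 = 1, and the invariant factors of ∂_1 are all 1, so H_0 ≅ Z.
  H_1: rank ker ∂_1 − rank ∂_2 = (22 − 9) − 11 = 2, and the invariant factors of ∂_2 are all 1, so H_1 ≅ Z^2.
  H_2: rank ker ∂_2 − rank ∂_3 = (13 − 11) − 2 = 0, and the invariant factors of ∂_3 are all 1, so H_2 ≅ 0.
  H_3: rank ker ∂_3 − rank ∂_4 = (2 − 2) − 0 = 0, and there is no ∂_4, so H_3 ≅ 0.

H_0 = Z,  H_1 = Z^2,  H_2 = 0,  H_3 = 0.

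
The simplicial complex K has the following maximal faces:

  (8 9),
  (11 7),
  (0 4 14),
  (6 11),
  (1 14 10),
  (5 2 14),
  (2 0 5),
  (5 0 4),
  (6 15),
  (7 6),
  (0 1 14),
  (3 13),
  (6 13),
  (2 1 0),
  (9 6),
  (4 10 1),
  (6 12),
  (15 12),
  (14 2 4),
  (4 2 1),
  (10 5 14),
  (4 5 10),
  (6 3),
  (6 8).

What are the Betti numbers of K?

b_0 = 2, b_1 = 4, b_2 = 0.

Order the vertices as 0 < 1 < 2 < 3 < 4 < 5 < 6 < 7 < 8 < 9 < 10 < 11 < 12 < 13 < 14 < 15. Listing each simplex with vertices in this order, K has dimension 2 with simplices:

  0-simplices (16): [0], [1], [2], [3], [4], [5], [6], [7], [8], [9], [10], [11], [12], [13], [14], [15]
  1-simplices (30): (30 of them)
  2-simplices (12): [0,1,2], [0,1,14], [0,2,5], [0,4,5], [0,4,14], [1,2,4], [1,4,10], [1,10,14], [2,4,14], [2,5,14], [4,5,10], [5,10,14]

giving chain groups C_0 ≅ Z^16, C_1 ≅ Z^30, C_2 ≅ Z^12.

The boundary map ∂_1: C_1 → C_0 maps an edge to its endpoints' difference, ∂[p,q] = q − p. For instance
  ∂[4,10] = [10] − [4].
The 16×30 boundary matrix has rank 14 and Smith normal form diag(1,1,1,1,1,1,1,1,1,1,1,1,1,1).

∂_2: C_2 → C_1 acts by ∂[p,q,r] = [q,r] − [p,r] + [p,q]. For instance
  ∂[2,4,14] = [4,14] − [2,14] + [2,4],
  ∂[5,10,14] = [10,14] − [5,14] + [5,10].
This gives a 30×12 integer matrix of rank 12; reducing to Smith normal form yields diagonal entries (1,1,1,1,1,1,1,1,1,1,1,2).

Now H_k = ker ∂_k / im ∂_{k+1}, so:

  H_0: rank C_0 − rank ∂_1 = 16 − 14 = 2, and the invariant factors of ∂_1 are all 1, so H_0 ≅ Z^2.
  H_1: rank ker ∂_1 − rank ∂_2 = (30 − 14) − 12 = 4, and ∂_2 has invariant factor 2 > 1, so H_1 ≅ Z^4 ⊕ Z_2.
  H_2: rank ker ∂_2 − rank ∂_3 = (12 − 12) − 0 = 0, and there is no ∂_3, so H_2 ≅ 0.

Hence the Betti numbers are b_0 = 2, b_1 = 4, b_2 = 0.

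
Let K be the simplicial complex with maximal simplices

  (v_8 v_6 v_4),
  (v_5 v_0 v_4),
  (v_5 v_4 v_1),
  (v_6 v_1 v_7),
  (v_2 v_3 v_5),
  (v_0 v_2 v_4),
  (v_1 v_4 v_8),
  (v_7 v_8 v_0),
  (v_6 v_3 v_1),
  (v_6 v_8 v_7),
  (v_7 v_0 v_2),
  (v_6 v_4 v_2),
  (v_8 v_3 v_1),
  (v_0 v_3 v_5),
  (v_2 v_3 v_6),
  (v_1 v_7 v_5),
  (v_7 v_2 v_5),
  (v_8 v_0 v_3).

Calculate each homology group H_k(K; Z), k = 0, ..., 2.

Order the vertices as v_0 < v_1 < v_2 < v_3 < v_4 < v_5 < v_6 < v_7 < v_8. Listing each simplex with vertices in this order, K has dimension 2 with simplices:

  0-simplices (9): [v_0], [v_1], [v_2], [v_3], [v_4], [v_5], [v_6], [v_7], [v_8]
  1-simplices (27): (27 of them)
  2-simplices (18): (18 of them)

giving chain groups C_0 ≅ Z^9, C_1 ≅ Z^27, C_2 ≅ Z^18.

∂_1: C_1 → C_0 is given by ∂[p,q] = [q] − [p].
The resulting 9×27 matrix has rank 8, and its Smith normal form has invariant factors (1,1,1,1,1,1,1,1).

Boundary ∂_2: C_2 → C_1 acts by ∂[p,q,r] = [q,r] − [p,r] + [p,q]. For instance
  ∂[v_6,v_7,v_8] = [v_7,v_8] − [v_6,v_8] + [v_6,v_7],
  ∂[v_1,v_4,v_8] = [v_4,v_8] − [v_1,v_8] + [v_1,v_4].
The resulting 27×18 matrix has rank 18, and its Smith normal form has invariant factors (1,1,1,1,1,1,1,1,1,1,1,1,1,1,1,1,1,2).

From H_k ≅ ker(∂_k) / im(∂_{k+1}) we obtain:

  H_0: rank C_0 − rank ∂_1 = 9 − 8 = 1, and the invariant factors of ∂_1 are all 1, so H_0 ≅ Z.
  H_1: rank ker ∂_1 − rank ∂_2 = (27 − 8) − 18 = 1, and ∂_2 has invariant factor 2 > 1, so H_1 ≅ Z ⊕ Z/2.
  H_2: rank ker ∂_2 − rank ∂_3 = (18 − 18) − 0 = 0, and there is no ∂_3, so H_2 ≅ 0.

H_0 = Z,  H_1 = Z ⊕ Z/2,  H_2 = 0.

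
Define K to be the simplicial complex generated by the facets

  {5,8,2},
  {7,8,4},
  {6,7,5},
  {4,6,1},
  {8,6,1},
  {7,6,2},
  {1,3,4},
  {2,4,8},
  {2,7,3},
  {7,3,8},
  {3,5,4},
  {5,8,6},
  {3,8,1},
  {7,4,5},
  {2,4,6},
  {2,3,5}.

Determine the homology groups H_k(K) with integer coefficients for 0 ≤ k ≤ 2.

H_0 = Z,  H_1 = Z^2,  H_2 = Z.

K has 8 vertices, 24 edges, 16 triangles.
rank ∂_0 = 0, rank ∂_1 = 7 ⇒ b_0 = 8 − 0 − 7 = 1; all invariant factors of ∂_1 are 1 so no torsion. So H_0 ≅ Z.
rank ∂_1 = 7, rank ∂_2 = 15 ⇒ b_1 = 24 − 7 − 15 = 2; all invariant factors of ∂_2 are 1 so no torsion. So H_1 ≅ Z^2.
rank ∂_2 = 15, rank ∂_3 = 0 ⇒ b_2 = 16 − 15 − 0 = 1. So H_2 ≅ Z.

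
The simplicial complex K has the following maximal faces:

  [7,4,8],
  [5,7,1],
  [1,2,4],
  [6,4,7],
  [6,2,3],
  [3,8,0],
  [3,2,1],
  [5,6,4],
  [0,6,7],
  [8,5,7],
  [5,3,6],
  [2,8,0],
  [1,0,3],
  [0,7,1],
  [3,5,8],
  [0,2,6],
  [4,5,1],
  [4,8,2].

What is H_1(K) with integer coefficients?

Fix the vertex order 0 < 1 < 2 < 3 < 4 < 5 < 6 < 7 < 8 and write every simplex with vertices in increasing order. Then dim K = 2 and the simplices of K are:

  0-simplices (9): [0], [1], [2], [3], [4], [5], [6], [7], [8]
  1-simplices (27): (27 of them)
  2-simplices (18): [0,1,3], [0,1,7], [0,2,6], [0,2,8], [0,3,8], [0,6,7], [1,2,3], [1,2,4], [1,4,5], [1,5,7], [2,3,6], [2,4,8], [3,5,6], [3,5,8], [4,5,6], [4,6,7], [4,7,8], [5,7,8]

giving chain groups C_0 ≅ Z^9, C_1 ≅ Z^27, C_2 ≅ Z^18.

The boundary map ∂_1: C_1 → C_0 is given by ∂[p,q] = [q] − [p]. For instance
  ∂[4,6] = [6] − [4].
This gives a 9×27 integer matrix of rank 8; reducing to Smith normal form yields diagonal entries (1,1,1,1,1,1,1,1).

The boundary map ∂_2: C_2 → C_1 acts by ∂[p,q,r] = [q,r] − [p,r] + [p,q]. For instance
  ∂[4,7,8] = [7,8] − [4,8] + [4,7],
  ∂[4,5,6] = [5,6] − [4,6] + [4,5].
The resulting 27×18 matrix has rank 18, and its Smith normal form has invariant factors (1,1,1,1,1,1,1,1,1,1,1,1,1,1,1,1,1,2).

Now H_k = ker ∂_k / im ∂_{k+1}, so:

  H_1: rank ker ∂_1 − rank ∂_2 = (27 − 8) − 18 = 1, and ∂_2 has invariant factor 2 > 1, so H_1 = Z ⊕ Z/2.

H_1 ≅ Z ⊕ Z/2.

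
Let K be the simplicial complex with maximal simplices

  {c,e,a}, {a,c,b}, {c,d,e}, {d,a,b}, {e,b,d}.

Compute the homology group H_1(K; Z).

Fix the vertex order a < b < c < d < e and write every simplex with vertices in increasing order. Then dim K = 2 and the simplices of K are:

  0-simplices (5): a, b, c, d, e
  1-simplices (10): ab, ac, ad, ae, bc, bd, be, cd, ce, de
  2-simplices (5): abc, abd, ace, bde, cde

so the chain groups are C_0 ≅ Z^5, C_1 ≅ Z^10, C_2 ≅ Z^5.

The boundary map ∂_1: C_1 → C_0 maps an edge to its endpoints' difference, ∂[p,q] = q − p. For instance
  ∂be = e − b.
This gives a 5×10 integer matrix of rank 4; reducing to Smith normal form yields diagonal entries (1,1,1,1).

∂_2: C_2 → C_1 maps a triangle to the signed sum of its edges. For instance
  ∂abc = bc − ac + ab,
  ∂ace = ce − ae + ac.
This gives a 10×5 integer matrix of rank 5; reducing to Smith normal form yields diagonal entries (1,1,1,1,1).

From H_k ≅ ker(∂_k) / im(∂_{k+1}) we obtain:

  H_1: rank ker ∂_1 − rank ∂_2 = (10 − 4) − 5 = 1, and the invariant factors of ∂_2 are all 1, so H_1 = Z.

H_1 = Z.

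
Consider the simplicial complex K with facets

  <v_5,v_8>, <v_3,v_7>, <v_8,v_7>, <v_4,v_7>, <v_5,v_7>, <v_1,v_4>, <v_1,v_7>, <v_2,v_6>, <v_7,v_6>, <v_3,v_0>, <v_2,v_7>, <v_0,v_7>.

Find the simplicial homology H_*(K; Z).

H_0 = Z,  H_1 = Z^4.

We work with the vertex ordering v_0 < v_1 < v_2 < v_3 < v_4 < v_5 < v_6 < v_7 < v_8. The simplices of K, each written with vertices in increasing order, are:

  0-simplices (9): [v_0], [v_1], [v_2], [v_3], [v_4], [v_5], [v_6], [v_7], [v_8]
  1-simplices (12): [v_0,v_3], [v_0,v_7], [v_1,v_4], [v_1,v_7], [v_2,v_6], [v_2,v_7], [v_3,v_7], [v_4,v_7], [v_5,v_7], [v_5,v_8], [v_6,v_7], [v_7,v_8]

so the chain groups are C_0 ≅ Z^9, C_1 ≅ Z^12.

The boundary map ∂_1: C_1 → C_0 sends each edge [p,q] (with p < q) to q − p.
This gives a 9×12 integer matrix of rank 8; reducing to Smith normal form yields diagonal entries (1,1,1,1,1,1,1,1).

Reading off H_k = ker ∂_k / im ∂_{k+1}:

  H_0: rank C_0 − rank ∂_1 = 9 − 8 = 1, and the invariant factors of ∂_1 are all 1, so H_0 = Z.
  H_1: rank ker ∂_1 − rank ∂_2 = (12 − 8) − 0 = 4, and there is no ∂_2, so H_1 = Z^4.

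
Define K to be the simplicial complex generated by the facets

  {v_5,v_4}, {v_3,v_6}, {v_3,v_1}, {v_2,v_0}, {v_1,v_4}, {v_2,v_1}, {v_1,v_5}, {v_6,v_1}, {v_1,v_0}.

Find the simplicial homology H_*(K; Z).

Fix the vertex order v_0 < v_1 < v_2 < v_3 < v_4 < v_5 < v_6 and write every simplex with vertices in increasing order. Then dim K = 1 and the simplices of K are:

  0-simplices (7): [v_0], [v_1], [v_2], [v_3], [v_4], [v_5], [v_6]
  1-simplices (9): [v_0,v_1], [v_0,v_2], [v_1,v_2], [v_1,v_3], [v_1,v_4], [v_1,v_5], [v_1,v_6], [v_3,v_6], [v_4,v_5]

so the chain groups are C_0 ≅ Z^7, C_1 ≅ Z^9.

∂_1: C_1 → C_0 sends each edge [p,q] (with p < q) to q − p. For instance
  ∂[v_1,v_4] = [v_4] − [v_1].
The resulting 7×9 matrix has rank 6, and its Smith normal form has invariant factors (1,1,1,1,1,1).

Computing H_k = (kernel of ∂_k) / (image of ∂_{k+1}):

  H_0: rank C_0 − rank ∂_1 = 7 − 6 = 1, and the invariant factors of ∂_1 are all 1, so H_0 = Z.
  H_1: rank ker ∂_1 − rank ∂_2 = (9 − 6) − 0 = 3, and there is no ∂_2, so H_1 = Z^3.

(K is a triangulation of a wedge of 3 circles.)

H_0 = Z,  H_1 = Z^3.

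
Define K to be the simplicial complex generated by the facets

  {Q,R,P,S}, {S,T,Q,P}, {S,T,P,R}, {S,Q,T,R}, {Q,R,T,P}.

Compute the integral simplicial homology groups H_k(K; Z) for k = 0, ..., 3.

H_0 ≅ Z,  H_1 = 0,  H_2 = 0,  H_3 ≅ Z.

Order the vertices as P < Q < R < S < T. Listing each simplex with vertices in this order, K has dimension 3 with simplices:

  0-simplices (5): P, Q, R, S, T
  1-simplices (10): PQ, PR, PS, PT, QR, QS, QT, RS, RT, ST
  2-simplices (10): PQR, PQS, PQT, PRS, PRT, PST, QRS, QRT, QST, RST
  3-simplices (5): PQRS, PQRT, PQST, PRST, QRST

so the chain groups are C_0 ≅ Z^5, C_1 ≅ Z^10, C_2 ≅ Z^10, C_3 ≅ Z^5.

∂_1: C_1 → C_0 maps an edge to its endpoints' difference, ∂[p,q] = q − p. For instance
  ∂QS = S − Q.
The resulting 5×10 matrix has rank 4, and its Smith normal form has invariant factors (1,1,1,1).

Boundary ∂_2: C_2 → C_1 sends each 2-simplex [p,q,r] to [q,r] − [p,r] + [p,q]. For instance
  ∂PST = ST − PT + PS,
  ∂PRS = RS − PS + PR.
The resulting 10×10 matrix has rank 6, and its Smith normal form has invariant factors (1,1,1,1,1,1).

Boundary ∂_3: C_3 → C_2 sends each 3-simplex σ to the alternating sum Σ_i (−1)^i (σ with its i-th vertex removed). For instance
  ∂PQST = QST − PST + PQT − PQS,
  ∂PQRS = QRS − PRS + PQS − PQR.
The 10×5 boundary matrix has rank 4 and Smith normal form diag(1,1,1,1).

Now H_k = ker ∂_k / im ∂_{k+1}, so:

  H_0: rank C_0 − rank ∂_1 = 5 − 4 = 1, and the invariant factors of ∂_1 are all 1, so H_0 ≅ Z.
  H_1: rank ker ∂_1 − rank ∂_2 = (10 − 4) − 6 = 0, and the invariant factors of ∂_2 are all 1, so H_1 ≅ 0.
  H_2: rank ker ∂_2 − rank ∂_3 = (10 − 6) − 4 = 0, and the invariant factors of ∂_3 are all 1, so H_2 ≅ 0.
  H_3: rank ker ∂_3 − rank ∂_4 = (5 − 4) − 0 = 1, and there is no ∂_4, so H_3 ≅ Z.

As a check, the Euler characteristic is 5 − 10 + 10 − 5 = 0, which agrees with 1 − 0 + 0 − 1 = 0.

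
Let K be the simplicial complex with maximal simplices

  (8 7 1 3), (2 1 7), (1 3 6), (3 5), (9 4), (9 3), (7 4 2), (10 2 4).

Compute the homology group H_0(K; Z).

K has 10 vertices, 17 edges, 8 triangles, 1 3-simplex.
rank ∂_0 = 0, rank ∂_1 = 9 ⇒ b_0 = 10 − 0 − 9 = 1; all invariant factors of ∂_1 are 1 so no torsion. So H_0 ≅ Z.

H_0 ≅ Z.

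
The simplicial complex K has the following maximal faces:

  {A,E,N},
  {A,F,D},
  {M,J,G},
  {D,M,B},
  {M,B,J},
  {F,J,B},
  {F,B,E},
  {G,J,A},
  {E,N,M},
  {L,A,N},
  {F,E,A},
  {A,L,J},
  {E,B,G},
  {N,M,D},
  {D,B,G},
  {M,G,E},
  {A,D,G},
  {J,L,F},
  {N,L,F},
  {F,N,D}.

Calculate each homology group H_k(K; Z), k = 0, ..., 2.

H_0 = Z,  H_1 = Z ⊕ Z_2,  H_2 = 0.

Take the total order A < B < D < E < F < G < J < L < M < N on the vertex set. Then K (dimension 2) consists of the simplices:

  0-simplices (10): A, B, D, E, F, G, J, L, M, N
  1-simplices (30): AD, AE, AF, AG, AJ, AL, AN, BD, BE, BF, BG, BJ, BM, DF, DG, DM, DN, EF, EG, EM, EN, FJ, FL, FN, GJ, GM, JL, JM, LN, MN
  2-simplices (20): ADF, ADG, AEF, AEN, AGJ, AJL, ALN, BDG, BDM, BEF, BEG, BFJ, BJM, DFN, DMN, EGM, EMN, FJL, FLN, GJM

giving chain groups C_0 ≅ Z^10, C_1 ≅ Z^30, C_2 ≅ Z^20.

The boundary map ∂_1: C_1 → C_0 maps an edge to its endpoints' difference, ∂[p,q] = q − p. For instance
  ∂BG = G − B.
As a 10×30 matrix over Z this has rank 9, with invariant factors (1,1,1,1,1,1,1,1,1).

∂_2: C_2 → C_1 sends each 2-simplex [p,q,r] to [q,r] − [p,r] + [p,q]. For instance
  ∂FLN = LN − FN + FL,
  ∂AGJ = GJ − AJ + AG.
The 30×20 boundary matrix has rank 20 and Smith normal form diag(1,1,1,1,1,1,1,1,1,1,1,1,1,1,1,1,1,1,1,2).

Computing H_k = (kernel of ∂_k) / (image of ∂_{k+1}):

  H_0: rank C_0 − rank ∂_1 = 10 − 9 = 1, and the invariant factors of ∂_1 are all 1, so H_0 = Z.
  H_1: rank ker ∂_1 − rank ∂_2 = (30 − 9) − 20 = 1, and ∂_2 has invariant factor 2 > 1, so H_1 = Z ⊕ Z_2.
  H_2: rank ker ∂_2 − rank ∂_3 = (20 − 20) − 0 = 0, and there is no ∂_3, so H_2 = 0.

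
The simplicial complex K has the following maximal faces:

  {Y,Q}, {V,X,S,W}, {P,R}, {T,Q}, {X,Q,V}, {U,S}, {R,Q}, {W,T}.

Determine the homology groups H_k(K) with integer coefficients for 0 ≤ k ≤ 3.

H_0 ≅ Z,  H_1 ≅ Z,  H_2 = 0,  H_3 = 0.

Take the total order P < Q < R < S < T < U < V < W < X < Y on the vertex set. Then K (dimension 3) consists of the simplices:

  0-simplices (10): P, Q, R, S, T, U, V, W, X, Y
  1-simplices (14): PR, QR, QT, QV, QX, QY, SU, SV, SW, SX, TW, VW, VX, WX
  2-simplices (5): QVX, SVW, SVX, SWX, VWX
  3-simplices (1): SVWX

so the chain groups are C_0 ≅ Z^10, C_1 ≅ Z^14, C_2 ≅ Z^5, C_3 ≅ Z^1.

The boundary map ∂_1: C_1 → C_0 sends each edge [p,q] (with p < q) to q − p. For instance
  ∂VW = W − V.
As a 10×14 matrix over Z this has rank 9, with invariant factors (1,1,1,1,1,1,1,1,1).

∂_2: C_2 → C_1 acts by ∂[p,q,r] = [q,r] − [p,r] + [p,q]. For instance
  ∂QVX = VX − QX + QV,
  ∂VWX = WX − VX + VW.
As a 14×5 matrix over Z this has rank 4, with invariant factors (1,1,1,1).

The boundary map ∂_3: C_3 → C_2 sends each 3-simplex σ to the alternating sum Σ_i (−1)^i (σ with its i-th vertex removed). For instance
  ∂SVWX = VWX − SWX + SVX − SVW.
As a 5×1 matrix over Z this has rank 1, with invariant factors (1).

Computing H_k = (kernel of ∂_k) / (image of ∂_{k+1}):

  H_0: rank C_0 − rank ∂_1 = 10 − 9 = 1, and the invariant factors of ∂_1 are all 1, so H_0 ≅ Z.
  H_1: rank ker ∂_1 − rank ∂_2 = (14 − 9) − 4 = 1, and the invariant factors of ∂_2 are all 1, so H_1 ≅ Z.
  H_2: rank ker ∂_2 − rank ∂_3 = (5 − 4) − 1 = 0, and the invariant factors of ∂_3 are all 1, so H_2 ≅ 0.
  H_3: rank ker ∂_3 − rank ∂_4 = (1 − 1) − 0 = 0, and there is no ∂_4, so H_3 ≅ 0.

As a check, the Euler characteristic is 10 − 14 + 5 − 1 = 0, which agrees with 1 − 1 + 0 − 0 = 0.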